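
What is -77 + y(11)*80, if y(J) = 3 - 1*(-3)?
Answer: 403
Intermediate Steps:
y(J) = 6 (y(J) = 3 + 3 = 6)
-77 + y(11)*80 = -77 + 6*80 = -77 + 480 = 403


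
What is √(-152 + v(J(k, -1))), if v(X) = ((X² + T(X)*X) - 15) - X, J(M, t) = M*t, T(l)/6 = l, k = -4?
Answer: I*√59 ≈ 7.6811*I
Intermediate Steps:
T(l) = 6*l
v(X) = -15 - X + 7*X² (v(X) = ((X² + (6*X)*X) - 15) - X = ((X² + 6*X²) - 15) - X = (7*X² - 15) - X = (-15 + 7*X²) - X = -15 - X + 7*X²)
√(-152 + v(J(k, -1))) = √(-152 + (-15 - (-4)*(-1) + 7*(-4*(-1))²)) = √(-152 + (-15 - 1*4 + 7*4²)) = √(-152 + (-15 - 4 + 7*16)) = √(-152 + (-15 - 4 + 112)) = √(-152 + 93) = √(-59) = I*√59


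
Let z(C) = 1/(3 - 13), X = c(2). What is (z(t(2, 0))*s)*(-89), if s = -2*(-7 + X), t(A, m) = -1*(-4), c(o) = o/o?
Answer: 534/5 ≈ 106.80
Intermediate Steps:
c(o) = 1
X = 1
t(A, m) = 4
z(C) = -⅒ (z(C) = 1/(-10) = -⅒)
s = 12 (s = -2*(-7 + 1) = -2*(-6) = 12)
(z(t(2, 0))*s)*(-89) = -⅒*12*(-89) = -6/5*(-89) = 534/5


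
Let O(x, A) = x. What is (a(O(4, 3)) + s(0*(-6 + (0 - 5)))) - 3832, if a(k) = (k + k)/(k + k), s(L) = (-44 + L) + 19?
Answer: -3856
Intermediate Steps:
s(L) = -25 + L
a(k) = 1 (a(k) = (2*k)/((2*k)) = (2*k)*(1/(2*k)) = 1)
(a(O(4, 3)) + s(0*(-6 + (0 - 5)))) - 3832 = (1 + (-25 + 0*(-6 + (0 - 5)))) - 3832 = (1 + (-25 + 0*(-6 - 5))) - 3832 = (1 + (-25 + 0*(-11))) - 3832 = (1 + (-25 + 0)) - 3832 = (1 - 25) - 3832 = -24 - 3832 = -3856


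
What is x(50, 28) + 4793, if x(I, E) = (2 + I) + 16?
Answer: 4861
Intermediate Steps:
x(I, E) = 18 + I
x(50, 28) + 4793 = (18 + 50) + 4793 = 68 + 4793 = 4861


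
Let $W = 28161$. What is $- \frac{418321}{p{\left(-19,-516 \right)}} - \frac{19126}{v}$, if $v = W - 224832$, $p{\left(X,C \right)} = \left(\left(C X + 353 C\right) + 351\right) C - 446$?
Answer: $\frac{1615121529301}{17454146501082} \approx 0.092535$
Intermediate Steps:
$p{\left(X,C \right)} = -446 + C \left(351 + 353 C + C X\right)$ ($p{\left(X,C \right)} = \left(\left(353 C + C X\right) + 351\right) C - 446 = \left(351 + 353 C + C X\right) C - 446 = C \left(351 + 353 C + C X\right) - 446 = -446 + C \left(351 + 353 C + C X\right)$)
$v = -196671$ ($v = 28161 - 224832 = -196671$)
$- \frac{418321}{p{\left(-19,-516 \right)}} - \frac{19126}{v} = - \frac{418321}{-446 + 351 \left(-516\right) + 353 \left(-516\right)^{2} - 19 \left(-516\right)^{2}} - \frac{19126}{-196671} = - \frac{418321}{-446 - 181116 + 353 \cdot 266256 - 5058864} - - \frac{19126}{196671} = - \frac{418321}{-446 - 181116 + 93988368 - 5058864} + \frac{19126}{196671} = - \frac{418321}{88747942} + \frac{19126}{196671} = \frac{1615121529301}{17454146501082}$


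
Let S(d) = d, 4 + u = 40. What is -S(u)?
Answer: -36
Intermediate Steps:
u = 36 (u = -4 + 40 = 36)
-S(u) = -1*36 = -36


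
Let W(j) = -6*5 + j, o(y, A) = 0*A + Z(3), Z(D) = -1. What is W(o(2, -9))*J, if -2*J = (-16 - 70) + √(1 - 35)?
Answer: -1333 + 31*I*√34/2 ≈ -1333.0 + 90.38*I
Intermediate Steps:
o(y, A) = -1 (o(y, A) = 0*A - 1 = 0 - 1 = -1)
W(j) = -30 + j
J = 43 - I*√34/2 (J = -((-16 - 70) + √(1 - 35))/2 = -(-86 + √(-34))/2 = -(-86 + I*√34)/2 = 43 - I*√34/2 ≈ 43.0 - 2.9155*I)
W(o(2, -9))*J = (-30 - 1)*(43 - I*√34/2) = -31*(43 - I*√34/2) = -1333 + 31*I*√34/2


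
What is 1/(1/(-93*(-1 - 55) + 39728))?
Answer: 44936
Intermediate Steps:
1/(1/(-93*(-1 - 55) + 39728)) = 1/(1/(-93*(-56) + 39728)) = 1/(1/(5208 + 39728)) = 1/(1/44936) = 44936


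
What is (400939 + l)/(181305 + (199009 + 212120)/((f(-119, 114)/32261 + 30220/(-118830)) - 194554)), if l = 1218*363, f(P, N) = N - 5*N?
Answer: 62879613956979012116/13522263828002253333 ≈ 4.6501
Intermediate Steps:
f(P, N) = -4*N
l = 442134
(400939 + l)/(181305 + (199009 + 212120)/((f(-119, 114)/32261 + 30220/(-118830)) - 194554)) = (400939 + 442134)/(181305 + (199009 + 212120)/((-4*114/32261 + 30220/(-118830)) - 194554)) = 843073/(181305 + 411129/((-456*1/32261 + 30220*(-1/118830)) - 194554)) = 843073/(181305 + 411129/((-456/32261 - 3022/11883) - 194554)) = 843073/(181305 + 411129/(-102911390/383357463 - 194554)) = 843073/(181305 + 411129/(-74583830767892/383357463)) = 843073/(181305 + 411129*(-383357463/74583830767892)) = 843073/(181305 - 157609370405727/74583830767892) = 843073/(13522263828002253333/74583830767892) = 843073*(74583830767892/13522263828002253333) = 62879613956979012116/13522263828002253333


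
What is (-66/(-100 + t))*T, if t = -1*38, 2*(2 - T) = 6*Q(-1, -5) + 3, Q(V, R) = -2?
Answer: 143/46 ≈ 3.1087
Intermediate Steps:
T = 13/2 (T = 2 - (6*(-2) + 3)/2 = 2 - (-12 + 3)/2 = 2 - ½*(-9) = 2 + 9/2 = 13/2 ≈ 6.5000)
t = -38
(-66/(-100 + t))*T = (-66/(-100 - 38))*(13/2) = (-66/(-138))*(13/2) = -1/138*(-66)*(13/2) = (11/23)*(13/2) = 143/46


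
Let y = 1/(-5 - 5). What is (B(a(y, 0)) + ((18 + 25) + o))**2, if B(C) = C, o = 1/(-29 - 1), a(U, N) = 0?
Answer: 1661521/900 ≈ 1846.1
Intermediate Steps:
y = -1/10 (y = 1/(-10) = -1/10 ≈ -0.10000)
o = -1/30 (o = 1/(-30) = -1/30 ≈ -0.033333)
(B(a(y, 0)) + ((18 + 25) + o))**2 = (0 + ((18 + 25) - 1/30))**2 = (0 + (43 - 1/30))**2 = (0 + 1289/30)**2 = (1289/30)**2 = 1661521/900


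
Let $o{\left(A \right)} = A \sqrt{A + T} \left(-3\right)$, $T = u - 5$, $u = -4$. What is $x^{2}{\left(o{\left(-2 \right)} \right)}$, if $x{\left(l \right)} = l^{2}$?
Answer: $156816$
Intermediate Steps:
$T = -9$ ($T = -4 - 5 = -9$)
$o{\left(A \right)} = - 3 A \sqrt{-9 + A}$ ($o{\left(A \right)} = A \sqrt{A - 9} \left(-3\right) = A \sqrt{-9 + A} \left(-3\right) = - 3 A \sqrt{-9 + A}$)
$x^{2}{\left(o{\left(-2 \right)} \right)} = \left(\left(\left(-3\right) \left(-2\right) \sqrt{-9 - 2}\right)^{2}\right)^{2} = \left(\left(\left(-3\right) \left(-2\right) \sqrt{-11}\right)^{2}\right)^{2} = \left(\left(\left(-3\right) \left(-2\right) i \sqrt{11}\right)^{2}\right)^{2} = \left(\left(6 i \sqrt{11}\right)^{2}\right)^{2} = \left(-396\right)^{2} = 156816$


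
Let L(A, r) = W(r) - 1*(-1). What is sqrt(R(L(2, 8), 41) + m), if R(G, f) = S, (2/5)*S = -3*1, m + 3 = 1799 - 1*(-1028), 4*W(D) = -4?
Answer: sqrt(11266)/2 ≈ 53.071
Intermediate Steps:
W(D) = -1 (W(D) = (1/4)*(-4) = -1)
L(A, r) = 0 (L(A, r) = -1 - 1*(-1) = -1 + 1 = 0)
m = 2824 (m = -3 + (1799 - 1*(-1028)) = -3 + (1799 + 1028) = -3 + 2827 = 2824)
S = -15/2 (S = 5*(-3*1)/2 = (5/2)*(-3) = -15/2 ≈ -7.5000)
R(G, f) = -15/2
sqrt(R(L(2, 8), 41) + m) = sqrt(-15/2 + 2824) = sqrt(5633/2) = sqrt(11266)/2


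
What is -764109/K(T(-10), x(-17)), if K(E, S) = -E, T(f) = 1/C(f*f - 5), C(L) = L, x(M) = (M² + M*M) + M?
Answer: 72590355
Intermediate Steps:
x(M) = M + 2*M² (x(M) = (M² + M²) + M = 2*M² + M = M + 2*M²)
T(f) = 1/(-5 + f²) (T(f) = 1/(f*f - 5) = 1/(f² - 5) = 1/(-5 + f²))
-764109/K(T(-10), x(-17)) = -764109/((-1/(-5 + (-10)²))) = -764109/((-1/(-5 + 100))) = -764109/((-1/95)) = -764109/((-1*1/95)) = -764109/(-1/95) = -764109*(-95) = 72590355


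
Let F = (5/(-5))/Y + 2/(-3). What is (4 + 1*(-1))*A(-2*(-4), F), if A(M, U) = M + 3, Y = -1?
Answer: 33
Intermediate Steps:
F = ⅓ (F = (5/(-5))/(-1) + 2/(-3) = (5*(-⅕))*(-1) + 2*(-⅓) = -1*(-1) - ⅔ = 1 - ⅔ = ⅓ ≈ 0.33333)
A(M, U) = 3 + M
(4 + 1*(-1))*A(-2*(-4), F) = (4 + 1*(-1))*(3 - 2*(-4)) = (4 - 1)*(3 + 8) = 3*11 = 33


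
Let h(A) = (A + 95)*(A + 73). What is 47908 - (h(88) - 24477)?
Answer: 42922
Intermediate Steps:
h(A) = (73 + A)*(95 + A) (h(A) = (95 + A)*(73 + A) = (73 + A)*(95 + A))
47908 - (h(88) - 24477) = 47908 - ((6935 + 88² + 168*88) - 24477) = 47908 - ((6935 + 7744 + 14784) - 24477) = 47908 - (29463 - 24477) = 47908 - 1*4986 = 47908 - 4986 = 42922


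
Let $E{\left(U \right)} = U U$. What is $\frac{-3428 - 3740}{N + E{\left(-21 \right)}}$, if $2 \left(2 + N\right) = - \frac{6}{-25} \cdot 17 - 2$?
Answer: $- \frac{179200}{11001} \approx -16.289$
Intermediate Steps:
$E{\left(U \right)} = U^{2}$
$N = - \frac{24}{25}$ ($N = -2 + \frac{- \frac{6}{-25} \cdot 17 - 2}{2} = -2 + \frac{\left(-6\right) \left(- \frac{1}{25}\right) 17 - 2}{2} = -2 + \frac{\frac{6}{25} \cdot 17 - 2}{2} = -2 + \frac{\frac{102}{25} - 2}{2} = -2 + \frac{1}{2} \cdot \frac{52}{25} = -2 + \frac{26}{25} = - \frac{24}{25} \approx -0.96$)
$\frac{-3428 - 3740}{N + E{\left(-21 \right)}} = \frac{-3428 - 3740}{- \frac{24}{25} + \left(-21\right)^{2}} = - \frac{7168}{- \frac{24}{25} + 441} = - \frac{7168}{\frac{11001}{25}} = \left(-7168\right) \frac{25}{11001} = - \frac{179200}{11001}$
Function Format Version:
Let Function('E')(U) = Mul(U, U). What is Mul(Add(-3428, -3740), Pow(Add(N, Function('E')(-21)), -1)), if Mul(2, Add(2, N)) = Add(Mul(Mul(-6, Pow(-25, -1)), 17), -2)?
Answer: Rational(-179200, 11001) ≈ -16.289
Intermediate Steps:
Function('E')(U) = Pow(U, 2)
N = Rational(-24, 25) (N = Add(-2, Mul(Rational(1, 2), Add(Mul(Mul(-6, Pow(-25, -1)), 17), -2))) = Add(-2, Mul(Rational(1, 2), Add(Mul(Mul(-6, Rational(-1, 25)), 17), -2))) = Add(-2, Mul(Rational(1, 2), Add(Mul(Rational(6, 25), 17), -2))) = Add(-2, Mul(Rational(1, 2), Add(Rational(102, 25), -2))) = Add(-2, Mul(Rational(1, 2), Rational(52, 25))) = Add(-2, Rational(26, 25)) = Rational(-24, 25) ≈ -0.96000)
Mul(Add(-3428, -3740), Pow(Add(N, Function('E')(-21)), -1)) = Mul(Add(-3428, -3740), Pow(Add(Rational(-24, 25), Pow(-21, 2)), -1)) = Mul(-7168, Pow(Add(Rational(-24, 25), 441), -1)) = Mul(-7168, Pow(Rational(11001, 25), -1)) = Mul(-7168, Rational(25, 11001)) = Rational(-179200, 11001)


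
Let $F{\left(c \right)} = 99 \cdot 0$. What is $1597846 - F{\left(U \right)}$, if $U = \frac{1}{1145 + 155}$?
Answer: $1597846$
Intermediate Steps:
$U = \frac{1}{1300} \approx 0.00076923$
$F{\left(c \right)} = 0$
$1597846 - F{\left(U \right)} = 1597846 - 0 = 1597846 + 0 = 1597846$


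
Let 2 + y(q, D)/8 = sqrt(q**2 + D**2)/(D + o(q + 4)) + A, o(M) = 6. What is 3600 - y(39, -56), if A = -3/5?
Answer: 18104/5 + 4*sqrt(4657)/25 ≈ 3631.7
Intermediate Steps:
A = -3/5 (A = -3*1/5 = -3/5 ≈ -0.60000)
y(q, D) = -104/5 + 8*sqrt(D**2 + q**2)/(6 + D) (y(q, D) = -16 + 8*(sqrt(q**2 + D**2)/(D + 6) - 3/5) = -16 + 8*(sqrt(D**2 + q**2)/(6 + D) - 3/5) = -16 + 8*(-3/5 + sqrt(D**2 + q**2)/(6 + D)) = -16 + (-24/5 + 8*sqrt(D**2 + q**2)/(6 + D)) = -104/5 + 8*sqrt(D**2 + q**2)/(6 + D))
3600 - y(39, -56) = 3600 - 8*(-78 - 13*(-56) + 5*sqrt((-56)**2 + 39**2))/(5*(6 - 56)) = 3600 - 8*(-78 + 728 + 5*sqrt(3136 + 1521))/(5*(-50)) = 3600 - 8*(-1)*(-78 + 728 + 5*sqrt(4657))/(5*50) = 3600 - 8*(-1)*(650 + 5*sqrt(4657))/(5*50) = 3600 - (-104/5 - 4*sqrt(4657)/25) = 3600 + (104/5 + 4*sqrt(4657)/25) = 18104/5 + 4*sqrt(4657)/25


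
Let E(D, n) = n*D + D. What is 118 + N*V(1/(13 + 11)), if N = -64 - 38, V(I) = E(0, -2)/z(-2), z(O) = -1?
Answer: 118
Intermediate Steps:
E(D, n) = D + D*n (E(D, n) = D*n + D = D + D*n)
V(I) = 0 (V(I) = (0*(1 - 2))/(-1) = (0*(-1))*(-1) = 0*(-1) = 0)
N = -102
118 + N*V(1/(13 + 11)) = 118 - 102*0 = 118 + 0 = 118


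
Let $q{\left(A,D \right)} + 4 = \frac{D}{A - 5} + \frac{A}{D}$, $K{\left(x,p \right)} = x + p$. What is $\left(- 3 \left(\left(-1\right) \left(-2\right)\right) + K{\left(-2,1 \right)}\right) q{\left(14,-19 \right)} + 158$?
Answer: $\frac{35215}{171} \approx 205.94$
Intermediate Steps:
$K{\left(x,p \right)} = p + x$
$q{\left(A,D \right)} = -4 + \frac{A}{D} + \frac{D}{-5 + A}$ ($q{\left(A,D \right)} = -4 + \left(\frac{D}{A - 5} + \frac{A}{D}\right) = -4 + \left(\frac{D}{-5 + A} + \frac{A}{D}\right) = -4 + \left(\frac{A}{D} + \frac{D}{-5 + A}\right) = -4 + \frac{A}{D} + \frac{D}{-5 + A}$)
$\left(- 3 \left(\left(-1\right) \left(-2\right)\right) + K{\left(-2,1 \right)}\right) q{\left(14,-19 \right)} + 158 = \left(- 3 \left(\left(-1\right) \left(-2\right)\right) + \left(1 - 2\right)\right) \frac{14^{2} + \left(-19\right)^{2} - 70 + 20 \left(-19\right) - 56 \left(-19\right)}{\left(-19\right) \left(-5 + 14\right)} + 158 = \left(\left(-3\right) 2 - 1\right) \left(- \frac{196 + 361 - 70 - 380 + 1064}{19 \cdot 9}\right) + 158 = \left(-6 - 1\right) \left(\left(- \frac{1}{19}\right) \frac{1}{9} \cdot 1171\right) + 158 = \left(-7\right) \left(- \frac{1171}{171}\right) + 158 = \frac{8197}{171} + 158 = \frac{35215}{171}$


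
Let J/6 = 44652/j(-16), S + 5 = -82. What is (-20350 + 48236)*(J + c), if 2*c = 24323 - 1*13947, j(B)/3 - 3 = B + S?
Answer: 2994231364/25 ≈ 1.1977e+8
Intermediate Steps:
S = -87 (S = -5 - 82 = -87)
j(B) = -252 + 3*B (j(B) = 9 + 3*(B - 87) = 9 + 3*(-87 + B) = 9 + (-261 + 3*B) = -252 + 3*B)
c = 5188 (c = (24323 - 1*13947)/2 = (24323 - 13947)/2 = (1/2)*10376 = 5188)
J = -22326/25 (J = 6*(44652/(-252 + 3*(-16))) = 6*(44652/(-252 - 48)) = 6*(44652/(-300)) = 6*(44652*(-1/300)) = 6*(-3721/25) = -22326/25 ≈ -893.04)
(-20350 + 48236)*(J + c) = (-20350 + 48236)*(-22326/25 + 5188) = 27886*(107374/25) = 2994231364/25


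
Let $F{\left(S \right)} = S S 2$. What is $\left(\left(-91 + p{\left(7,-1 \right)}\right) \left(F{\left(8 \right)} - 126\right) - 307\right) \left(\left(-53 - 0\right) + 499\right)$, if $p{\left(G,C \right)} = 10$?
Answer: $-209174$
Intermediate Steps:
$F{\left(S \right)} = 2 S^{2}$ ($F{\left(S \right)} = S^{2} \cdot 2 = 2 S^{2}$)
$\left(\left(-91 + p{\left(7,-1 \right)}\right) \left(F{\left(8 \right)} - 126\right) - 307\right) \left(\left(-53 - 0\right) + 499\right) = \left(\left(-91 + 10\right) \left(2 \cdot 8^{2} - 126\right) - 307\right) \left(\left(-53 - 0\right) + 499\right) = \left(- 81 \left(2 \cdot 64 - 126\right) - 307\right) \left(\left(-53 + 0\right) + 499\right) = \left(- 81 \left(128 - 126\right) - 307\right) \left(-53 + 499\right) = \left(\left(-81\right) 2 - 307\right) 446 = \left(-162 - 307\right) 446 = \left(-469\right) 446 = -209174$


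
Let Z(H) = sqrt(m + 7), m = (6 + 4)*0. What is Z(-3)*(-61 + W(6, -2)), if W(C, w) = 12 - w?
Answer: -47*sqrt(7) ≈ -124.35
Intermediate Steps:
m = 0 (m = 10*0 = 0)
Z(H) = sqrt(7) (Z(H) = sqrt(0 + 7) = sqrt(7))
Z(-3)*(-61 + W(6, -2)) = sqrt(7)*(-61 + (12 - 1*(-2))) = sqrt(7)*(-61 + (12 + 2)) = sqrt(7)*(-61 + 14) = sqrt(7)*(-47) = -47*sqrt(7)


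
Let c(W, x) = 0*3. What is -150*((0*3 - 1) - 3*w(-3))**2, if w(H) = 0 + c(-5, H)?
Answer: -150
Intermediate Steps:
c(W, x) = 0
w(H) = 0 (w(H) = 0 + 0 = 0)
-150*((0*3 - 1) - 3*w(-3))**2 = -150*((0*3 - 1) - 3*0)**2 = -150*((0 - 1) + 0)**2 = -150*(-1 + 0)**2 = -150*(-1)**2 = -150*1 = -150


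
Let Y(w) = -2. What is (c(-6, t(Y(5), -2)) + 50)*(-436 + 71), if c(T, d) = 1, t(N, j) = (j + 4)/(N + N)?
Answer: -18615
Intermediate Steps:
t(N, j) = (4 + j)/(2*N) (t(N, j) = (4 + j)/((2*N)) = (4 + j)*(1/(2*N)) = (4 + j)/(2*N))
(c(-6, t(Y(5), -2)) + 50)*(-436 + 71) = (1 + 50)*(-436 + 71) = 51*(-365) = -18615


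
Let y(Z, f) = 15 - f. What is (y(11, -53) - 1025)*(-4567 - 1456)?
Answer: 5764011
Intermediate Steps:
(y(11, -53) - 1025)*(-4567 - 1456) = ((15 - 1*(-53)) - 1025)*(-4567 - 1456) = ((15 + 53) - 1025)*(-6023) = (68 - 1025)*(-6023) = -957*(-6023) = 5764011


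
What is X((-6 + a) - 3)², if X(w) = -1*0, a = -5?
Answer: 0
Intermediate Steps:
X(w) = 0
X((-6 + a) - 3)² = 0² = 0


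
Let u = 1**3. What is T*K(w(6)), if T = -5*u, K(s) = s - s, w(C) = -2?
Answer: 0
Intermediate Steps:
u = 1
K(s) = 0
T = -5 (T = -5*1 = -5)
T*K(w(6)) = -5*0 = 0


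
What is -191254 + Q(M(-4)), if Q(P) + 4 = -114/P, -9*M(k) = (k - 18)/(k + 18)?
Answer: -2111020/11 ≈ -1.9191e+5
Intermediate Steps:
M(k) = -(-18 + k)/(9*(18 + k)) (M(k) = -(k - 18)/(9*(k + 18)) = -(-18 + k)/(9*(18 + k)))
Q(P) = -4 - 114/P
-191254 + Q(M(-4)) = -191254 + (-4 - 114*9*(18 - 4)/(18 - 1*(-4))) = -191254 + (-4 - 114*126/(18 + 4)) = -191254 + (-4 - 114/((⅑)*(1/14)*22)) = -191254 + (-4 - 114/11/63) = -191254 + (-4 - 114*63/11) = -191254 + (-4 - 7182/11) = -191254 - 7226/11 = -2111020/11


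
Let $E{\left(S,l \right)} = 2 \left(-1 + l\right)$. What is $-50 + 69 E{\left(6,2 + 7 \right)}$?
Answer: $1054$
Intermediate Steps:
$E{\left(S,l \right)} = -2 + 2 l$
$-50 + 69 E{\left(6,2 + 7 \right)} = -50 + 69 \left(-2 + 2 \left(2 + 7\right)\right) = -50 + 69 \left(-2 + 2 \cdot 9\right) = -50 + 69 \left(-2 + 18\right) = -50 + 69 \cdot 16 = -50 + 1104 = 1054$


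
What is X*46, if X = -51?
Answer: -2346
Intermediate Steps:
X*46 = -51*46 = -2346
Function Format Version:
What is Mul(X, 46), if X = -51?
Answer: -2346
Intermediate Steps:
Mul(X, 46) = Mul(-51, 46) = -2346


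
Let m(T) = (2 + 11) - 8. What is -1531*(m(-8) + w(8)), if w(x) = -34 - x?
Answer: 56647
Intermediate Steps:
m(T) = 5 (m(T) = 13 - 8 = 5)
-1531*(m(-8) + w(8)) = -1531*(5 + (-34 - 1*8)) = -1531*(5 + (-34 - 8)) = -1531*(5 - 42) = -1531*(-37) = 56647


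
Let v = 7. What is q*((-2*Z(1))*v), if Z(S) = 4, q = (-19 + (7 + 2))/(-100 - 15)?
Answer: -112/23 ≈ -4.8696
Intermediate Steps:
q = 2/23 (q = (-19 + 9)/(-115) = -10*(-1/115) = 2/23 ≈ 0.086957)
q*((-2*Z(1))*v) = 2*(-2*4*7)/23 = 2*(-8*7)/23 = (2/23)*(-56) = -112/23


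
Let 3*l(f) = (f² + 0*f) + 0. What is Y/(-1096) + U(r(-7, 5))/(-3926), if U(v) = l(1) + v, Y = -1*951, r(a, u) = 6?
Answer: 5590027/6454344 ≈ 0.86609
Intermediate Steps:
Y = -951
l(f) = f²/3 (l(f) = ((f² + 0*f) + 0)/3 = ((f² + 0) + 0)/3 = (f² + 0)/3 = f²/3)
U(v) = ⅓ + v (U(v) = (⅓)*1² + v = (⅓)*1 + v = ⅓ + v)
Y/(-1096) + U(r(-7, 5))/(-3926) = -951/(-1096) + (⅓ + 6)/(-3926) = -951*(-1/1096) + (19/3)*(-1/3926) = 951/1096 - 19/11778 = 5590027/6454344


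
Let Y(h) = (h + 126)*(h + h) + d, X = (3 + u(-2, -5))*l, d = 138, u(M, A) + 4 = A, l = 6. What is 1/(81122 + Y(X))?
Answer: 1/74780 ≈ 1.3373e-5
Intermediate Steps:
u(M, A) = -4 + A
X = -36 (X = (3 + (-4 - 5))*6 = (3 - 9)*6 = -6*6 = -36)
Y(h) = 138 + 2*h*(126 + h) (Y(h) = (h + 126)*(h + h) + 138 = (126 + h)*(2*h) + 138 = 2*h*(126 + h) + 138 = 138 + 2*h*(126 + h))
1/(81122 + Y(X)) = 1/(81122 + (138 + 2*(-36)**2 + 252*(-36))) = 1/(81122 + (138 + 2*1296 - 9072)) = 1/(81122 + (138 + 2592 - 9072)) = 1/(81122 - 6342) = 1/74780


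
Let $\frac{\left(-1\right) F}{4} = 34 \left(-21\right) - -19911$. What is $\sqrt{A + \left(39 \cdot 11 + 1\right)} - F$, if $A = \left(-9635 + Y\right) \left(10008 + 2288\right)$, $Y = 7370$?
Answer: $76788 + i \sqrt{27850010} \approx 76788.0 + 5277.3 i$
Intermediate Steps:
$F = -76788$ ($F = - 4 \left(34 \left(-21\right) - -19911\right) = - 4 \left(-714 + 19911\right) = \left(-4\right) 19197 = -76788$)
$A = -27850440$ ($A = \left(-9635 + 7370\right) \left(10008 + 2288\right) = \left(-2265\right) 12296 = -27850440$)
$\sqrt{A + \left(39 \cdot 11 + 1\right)} - F = \sqrt{-27850440 + \left(39 \cdot 11 + 1\right)} - -76788 = \sqrt{-27850440 + \left(429 + 1\right)} + 76788 = \sqrt{-27850440 + 430} + 76788 = \sqrt{-27850010} + 76788 = i \sqrt{27850010} + 76788 = 76788 + i \sqrt{27850010}$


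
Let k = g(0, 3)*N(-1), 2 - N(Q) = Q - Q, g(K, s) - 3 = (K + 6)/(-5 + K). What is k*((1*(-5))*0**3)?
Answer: 0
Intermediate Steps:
g(K, s) = 3 + (6 + K)/(-5 + K) (g(K, s) = 3 + (K + 6)/(-5 + K) = 3 + (6 + K)/(-5 + K))
N(Q) = 2 (N(Q) = 2 - (Q - Q) = 2 - 1*0 = 2 + 0 = 2)
k = 18/5 (k = ((-9 + 4*0)/(-5 + 0))*2 = ((-9 + 0)/(-5))*2 = -1/5*(-9)*2 = (9/5)*2 = 18/5 ≈ 3.6000)
k*((1*(-5))*0**3) = 18*((1*(-5))*0**3)/5 = 18*(-5*0)/5 = (18/5)*0 = 0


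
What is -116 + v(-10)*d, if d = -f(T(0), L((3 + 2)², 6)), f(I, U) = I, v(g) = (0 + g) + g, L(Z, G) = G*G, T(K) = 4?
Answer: -36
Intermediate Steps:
L(Z, G) = G²
v(g) = 2*g (v(g) = g + g = 2*g)
d = -4 (d = -1*4 = -4)
-116 + v(-10)*d = -116 + (2*(-10))*(-4) = -116 - 20*(-4) = -116 + 80 = -36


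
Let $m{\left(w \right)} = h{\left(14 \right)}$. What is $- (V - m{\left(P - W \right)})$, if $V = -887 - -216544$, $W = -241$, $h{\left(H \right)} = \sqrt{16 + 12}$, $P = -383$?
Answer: $-215657 + 2 \sqrt{7} \approx -2.1565 \cdot 10^{5}$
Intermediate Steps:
$h{\left(H \right)} = 2 \sqrt{7}$ ($h{\left(H \right)} = \sqrt{28} = 2 \sqrt{7}$)
$m{\left(w \right)} = 2 \sqrt{7}$
$V = 215657$ ($V = -887 + 216544 = 215657$)
$- (V - m{\left(P - W \right)}) = - (215657 - 2 \sqrt{7}) = -215657 + 2 \sqrt{7}$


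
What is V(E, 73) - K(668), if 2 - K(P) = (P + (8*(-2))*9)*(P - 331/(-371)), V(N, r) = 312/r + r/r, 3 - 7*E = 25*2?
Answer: 9492666737/27083 ≈ 3.5050e+5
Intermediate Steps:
E = -47/7 (E = 3/7 - 25*2/7 = 3/7 - ⅐*50 = 3/7 - 50/7 = -47/7 ≈ -6.7143)
V(N, r) = 1 + 312/r (V(N, r) = 312/r + 1 = 1 + 312/r)
K(P) = 2 - (-144 + P)*(331/371 + P) (K(P) = 2 - (P + (8*(-2))*9)*(P - 331/(-371)) = 2 - (P - 16*9)*(P - 331*(-1/371)) = 2 - (P - 144)*(P + 331/371) = 2 - (-144 + P)*(331/371 + P))
V(E, 73) - K(668) = (312 + 73)/73 - (48406/371 - 1*668² + (53093/371)*668) = (1/73)*385 - (48406/371 - 1*446224 + 35466124/371) = 385/73 - (48406/371 - 446224 + 35466124/371) = 385/73 - 1*(-130034574/371) = 385/73 + 130034574/371 = 9492666737/27083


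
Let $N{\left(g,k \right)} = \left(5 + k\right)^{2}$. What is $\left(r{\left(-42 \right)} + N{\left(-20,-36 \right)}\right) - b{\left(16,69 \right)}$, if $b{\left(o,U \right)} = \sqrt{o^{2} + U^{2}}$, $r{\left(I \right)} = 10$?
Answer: $971 - \sqrt{5017} \approx 900.17$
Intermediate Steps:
$b{\left(o,U \right)} = \sqrt{U^{2} + o^{2}}$
$\left(r{\left(-42 \right)} + N{\left(-20,-36 \right)}\right) - b{\left(16,69 \right)} = \left(10 + \left(5 - 36\right)^{2}\right) - \sqrt{69^{2} + 16^{2}} = \left(10 + \left(-31\right)^{2}\right) - \sqrt{4761 + 256} = \left(10 + 961\right) - \sqrt{5017} = 971 - \sqrt{5017}$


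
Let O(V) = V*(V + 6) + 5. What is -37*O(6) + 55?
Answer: -2794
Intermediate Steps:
O(V) = 5 + V*(6 + V) (O(V) = V*(6 + V) + 5 = 5 + V*(6 + V))
-37*O(6) + 55 = -37*(5 + 6² + 6*6) + 55 = -37*(5 + 36 + 36) + 55 = -37*77 + 55 = -2849 + 55 = -2794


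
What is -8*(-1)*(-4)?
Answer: -32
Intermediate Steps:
-8*(-1)*(-4) = -(-8)*(-4) = -1*32 = -32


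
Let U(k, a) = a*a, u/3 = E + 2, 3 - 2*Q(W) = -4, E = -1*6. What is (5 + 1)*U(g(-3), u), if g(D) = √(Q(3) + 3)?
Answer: 864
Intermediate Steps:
E = -6
Q(W) = 7/2 (Q(W) = 3/2 - ½*(-4) = 3/2 + 2 = 7/2)
g(D) = √26/2 (g(D) = √(7/2 + 3) = √(13/2) = √26/2)
u = -12 (u = 3*(-6 + 2) = 3*(-4) = -12)
U(k, a) = a²
(5 + 1)*U(g(-3), u) = (5 + 1)*(-12)² = 6*144 = 864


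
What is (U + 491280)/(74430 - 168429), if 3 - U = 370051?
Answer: -121232/93999 ≈ -1.2897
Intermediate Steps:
U = -370048 (U = 3 - 1*370051 = 3 - 370051 = -370048)
(U + 491280)/(74430 - 168429) = (-370048 + 491280)/(74430 - 168429) = 121232/(-93999) = 121232*(-1/93999) = -121232/93999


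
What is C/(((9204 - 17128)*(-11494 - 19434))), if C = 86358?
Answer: 43179/122536736 ≈ 0.00035238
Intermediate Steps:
C/(((9204 - 17128)*(-11494 - 19434))) = 86358/(((9204 - 17128)*(-11494 - 19434))) = 86358/((-7924*(-30928))) = 86358/245073472 = 86358*(1/245073472) = 43179/122536736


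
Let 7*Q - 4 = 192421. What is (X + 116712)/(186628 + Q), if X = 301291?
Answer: 2926021/1498821 ≈ 1.9522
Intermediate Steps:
Q = 192425/7 (Q = 4/7 + (1/7)*192421 = 4/7 + 192421/7 = 192425/7 ≈ 27489.)
(X + 116712)/(186628 + Q) = (301291 + 116712)/(186628 + 192425/7) = 418003/(1498821/7) = 418003*(7/1498821) = 2926021/1498821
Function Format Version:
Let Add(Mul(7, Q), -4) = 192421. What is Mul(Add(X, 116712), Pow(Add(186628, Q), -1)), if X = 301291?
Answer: Rational(2926021, 1498821) ≈ 1.9522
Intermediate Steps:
Q = Rational(192425, 7) (Q = Add(Rational(4, 7), Mul(Rational(1, 7), 192421)) = Add(Rational(4, 7), Rational(192421, 7)) = Rational(192425, 7) ≈ 27489.)
Mul(Add(X, 116712), Pow(Add(186628, Q), -1)) = Mul(Add(301291, 116712), Pow(Add(186628, Rational(192425, 7)), -1)) = Mul(418003, Pow(Rational(1498821, 7), -1)) = Mul(418003, Rational(7, 1498821)) = Rational(2926021, 1498821)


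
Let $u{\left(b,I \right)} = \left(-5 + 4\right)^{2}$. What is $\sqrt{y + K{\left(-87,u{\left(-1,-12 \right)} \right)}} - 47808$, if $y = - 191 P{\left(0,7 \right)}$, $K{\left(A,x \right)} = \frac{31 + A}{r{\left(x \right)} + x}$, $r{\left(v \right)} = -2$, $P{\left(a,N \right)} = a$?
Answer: $-47808 + 2 \sqrt{14} \approx -47801.0$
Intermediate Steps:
$u{\left(b,I \right)} = 1$ ($u{\left(b,I \right)} = \left(-1\right)^{2} = 1$)
$K{\left(A,x \right)} = \frac{31 + A}{-2 + x}$
$y = 0$ ($y = \left(-191\right) 0 = 0$)
$\sqrt{y + K{\left(-87,u{\left(-1,-12 \right)} \right)}} - 47808 = \sqrt{0 + \frac{31 - 87}{-2 + 1}} - 47808 = \sqrt{0 + \frac{1}{-1} \left(-56\right)} - 47808 = \sqrt{0 - -56} - 47808 = \sqrt{0 + 56} - 47808 = \sqrt{56} - 47808 = 2 \sqrt{14} - 47808 = -47808 + 2 \sqrt{14}$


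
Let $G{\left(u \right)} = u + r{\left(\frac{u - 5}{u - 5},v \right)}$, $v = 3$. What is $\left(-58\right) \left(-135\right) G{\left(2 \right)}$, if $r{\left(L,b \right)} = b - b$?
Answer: $15660$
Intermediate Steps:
$r{\left(L,b \right)} = 0$
$G{\left(u \right)} = u$ ($G{\left(u \right)} = u + 0 = u$)
$\left(-58\right) \left(-135\right) G{\left(2 \right)} = \left(-58\right) \left(-135\right) 2 = 7830 \cdot 2 = 15660$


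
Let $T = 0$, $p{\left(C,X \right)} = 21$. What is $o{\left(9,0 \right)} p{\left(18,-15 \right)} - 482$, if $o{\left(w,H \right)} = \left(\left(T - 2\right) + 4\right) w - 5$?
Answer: $-209$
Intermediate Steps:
$o{\left(w,H \right)} = -5 + 2 w$ ($o{\left(w,H \right)} = \left(\left(0 - 2\right) + 4\right) w - 5 = \left(-2 + 4\right) w - 5 = 2 w - 5 = -5 + 2 w$)
$o{\left(9,0 \right)} p{\left(18,-15 \right)} - 482 = \left(-5 + 2 \cdot 9\right) 21 - 482 = \left(-5 + 18\right) 21 - 482 = 13 \cdot 21 - 482 = 273 - 482 = -209$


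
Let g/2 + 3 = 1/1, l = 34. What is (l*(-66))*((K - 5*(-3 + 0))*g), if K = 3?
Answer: 161568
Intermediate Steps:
g = -4 (g = -6 + 2/1 = -6 + 2*1 = -6 + 2 = -4)
(l*(-66))*((K - 5*(-3 + 0))*g) = (34*(-66))*((3 - 5*(-3 + 0))*(-4)) = -2244*(3 - 5*(-3))*(-4) = -2244*(3 + 15)*(-4) = -40392*(-4) = -2244*(-72) = 161568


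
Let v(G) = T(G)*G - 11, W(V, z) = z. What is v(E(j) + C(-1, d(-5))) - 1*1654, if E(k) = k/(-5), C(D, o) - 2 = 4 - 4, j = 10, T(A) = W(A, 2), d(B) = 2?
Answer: -1665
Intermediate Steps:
T(A) = 2
C(D, o) = 2 (C(D, o) = 2 + (4 - 4) = 2 + 0 = 2)
E(k) = -k/5 (E(k) = k*(-⅕) = -k/5)
v(G) = -11 + 2*G (v(G) = 2*G - 11 = -11 + 2*G)
v(E(j) + C(-1, d(-5))) - 1*1654 = (-11 + 2*(-⅕*10 + 2)) - 1*1654 = (-11 + 2*(-2 + 2)) - 1654 = (-11 + 2*0) - 1654 = (-11 + 0) - 1654 = -11 - 1654 = -1665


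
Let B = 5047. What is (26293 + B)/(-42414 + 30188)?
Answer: -15670/6113 ≈ -2.5634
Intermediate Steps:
(26293 + B)/(-42414 + 30188) = (26293 + 5047)/(-42414 + 30188) = 31340/(-12226) = 31340*(-1/12226) = -15670/6113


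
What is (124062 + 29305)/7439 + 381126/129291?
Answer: 7554723037/320598583 ≈ 23.564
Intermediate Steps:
(124062 + 29305)/7439 + 381126/129291 = 153367*(1/7439) + 381126*(1/129291) = 153367/7439 + 127042/43097 = 7554723037/320598583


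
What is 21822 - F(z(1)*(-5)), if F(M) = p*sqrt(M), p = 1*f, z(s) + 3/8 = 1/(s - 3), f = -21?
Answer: 21822 + 21*sqrt(70)/4 ≈ 21866.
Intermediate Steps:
z(s) = -3/8 + 1/(-3 + s) (z(s) = -3/8 + 1/(s - 3) = -3/8 + 1/(-3 + s))
p = -21 (p = 1*(-21) = -21)
F(M) = -21*sqrt(M)
21822 - F(z(1)*(-5)) = 21822 - (-21)*sqrt(((17 - 3*1)/(8*(-3 + 1)))*(-5)) = 21822 - (-21)*sqrt(((1/8)*(17 - 3)/(-2))*(-5)) = 21822 - (-21)*sqrt(((1/8)*(-1/2)*14)*(-5)) = 21822 - (-21)*sqrt(-7/8*(-5)) = 21822 - (-21)*sqrt(35/8) = 21822 - (-21)*sqrt(70)/4 = 21822 + 21*sqrt(70)/4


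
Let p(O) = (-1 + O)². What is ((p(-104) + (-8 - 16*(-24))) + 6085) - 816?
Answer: 16670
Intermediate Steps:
((p(-104) + (-8 - 16*(-24))) + 6085) - 816 = (((-1 - 104)² + (-8 - 16*(-24))) + 6085) - 816 = (((-105)² + (-8 + 384)) + 6085) - 816 = ((11025 + 376) + 6085) - 816 = (11401 + 6085) - 816 = 17486 - 816 = 16670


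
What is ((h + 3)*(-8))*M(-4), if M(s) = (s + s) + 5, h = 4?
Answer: 168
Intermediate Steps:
M(s) = 5 + 2*s (M(s) = 2*s + 5 = 5 + 2*s)
((h + 3)*(-8))*M(-4) = ((4 + 3)*(-8))*(5 + 2*(-4)) = (7*(-8))*(5 - 8) = -56*(-3) = 168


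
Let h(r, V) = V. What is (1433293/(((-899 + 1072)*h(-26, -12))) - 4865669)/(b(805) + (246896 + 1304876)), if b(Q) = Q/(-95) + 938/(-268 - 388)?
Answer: -15739791809446/5019031738815 ≈ -3.1360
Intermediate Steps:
b(Q) = -469/328 - Q/95 (b(Q) = Q*(-1/95) + 938/(-656) = -Q/95 + 938*(-1/656) = -Q/95 - 469/328 = -469/328 - Q/95)
(1433293/(((-899 + 1072)*h(-26, -12))) - 4865669)/(b(805) + (246896 + 1304876)) = (1433293/(((-899 + 1072)*(-12))) - 4865669)/((-469/328 - 1/95*805) + (246896 + 1304876)) = (1433293/((173*(-12))) - 4865669)/((-469/328 - 161/19) + 1551772) = (1433293/(-2076) - 4865669)/(-61719/6232 + 1551772) = (1433293*(-1/2076) - 4865669)/(9670581385/6232) = (-1433293/2076 - 4865669)*(6232/9670581385) = -10102562137/2076*6232/9670581385 = -15739791809446/5019031738815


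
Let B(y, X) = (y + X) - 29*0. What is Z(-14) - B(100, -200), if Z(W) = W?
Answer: 86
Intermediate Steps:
B(y, X) = X + y (B(y, X) = (X + y) + 0 = X + y)
Z(-14) - B(100, -200) = -14 - (-200 + 100) = -14 - 1*(-100) = -14 + 100 = 86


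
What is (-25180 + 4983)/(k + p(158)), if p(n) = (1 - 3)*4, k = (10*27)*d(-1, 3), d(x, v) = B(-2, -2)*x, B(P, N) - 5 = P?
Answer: 20197/818 ≈ 24.691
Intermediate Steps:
B(P, N) = 5 + P
d(x, v) = 3*x (d(x, v) = (5 - 2)*x = 3*x)
k = -810 (k = (10*27)*(3*(-1)) = 270*(-3) = -810)
p(n) = -8 (p(n) = -2*4 = -8)
(-25180 + 4983)/(k + p(158)) = (-25180 + 4983)/(-810 - 8) = -20197/(-818) = -20197*(-1/818) = 20197/818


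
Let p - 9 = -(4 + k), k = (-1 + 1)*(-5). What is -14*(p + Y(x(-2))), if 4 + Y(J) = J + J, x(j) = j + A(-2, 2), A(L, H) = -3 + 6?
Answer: -42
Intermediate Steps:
A(L, H) = 3
k = 0 (k = 0*(-5) = 0)
p = 5 (p = 9 - (4 + 0) = 9 - 1*4 = 9 - 4 = 5)
x(j) = 3 + j (x(j) = j + 3 = 3 + j)
Y(J) = -4 + 2*J (Y(J) = -4 + (J + J) = -4 + 2*J)
-14*(p + Y(x(-2))) = -14*(5 + (-4 + 2*(3 - 2))) = -14*(5 + (-4 + 2*1)) = -14*(5 + (-4 + 2)) = -14*(5 - 2) = -14*3 = -42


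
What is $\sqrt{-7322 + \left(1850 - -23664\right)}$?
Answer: $4 \sqrt{1137} \approx 134.88$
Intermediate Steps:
$\sqrt{-7322 + \left(1850 - -23664\right)} = \sqrt{-7322 + \left(1850 + 23664\right)} = \sqrt{-7322 + 25514} = \sqrt{18192} = 4 \sqrt{1137}$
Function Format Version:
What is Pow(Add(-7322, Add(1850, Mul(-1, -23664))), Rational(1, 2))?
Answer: Mul(4, Pow(1137, Rational(1, 2))) ≈ 134.88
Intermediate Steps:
Pow(Add(-7322, Add(1850, Mul(-1, -23664))), Rational(1, 2)) = Pow(Add(-7322, Add(1850, 23664)), Rational(1, 2)) = Pow(Add(-7322, 25514), Rational(1, 2)) = Pow(18192, Rational(1, 2)) = Mul(4, Pow(1137, Rational(1, 2)))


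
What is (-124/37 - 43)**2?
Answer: 2941225/1369 ≈ 2148.4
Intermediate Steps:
(-124/37 - 43)**2 = (-1715/37)**2 = 2941225/1369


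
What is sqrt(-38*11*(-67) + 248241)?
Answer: sqrt(276247) ≈ 525.59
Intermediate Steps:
sqrt(-38*11*(-67) + 248241) = sqrt(-418*(-67) + 248241) = sqrt(28006 + 248241) = sqrt(276247)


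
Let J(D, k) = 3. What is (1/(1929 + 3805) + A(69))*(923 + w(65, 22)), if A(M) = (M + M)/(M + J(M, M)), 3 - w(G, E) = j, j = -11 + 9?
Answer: 15299704/8601 ≈ 1778.8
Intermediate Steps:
j = -2
w(G, E) = 5 (w(G, E) = 3 - 1*(-2) = 3 + 2 = 5)
A(M) = 2*M/(3 + M) (A(M) = (M + M)/(M + 3) = (2*M)/(3 + M) = 2*M/(3 + M))
(1/(1929 + 3805) + A(69))*(923 + w(65, 22)) = (1/(1929 + 3805) + 2*69/(3 + 69))*(923 + 5) = (1/5734 + 2*69/72)*928 = (1/5734 + 2*69*(1/72))*928 = (1/5734 + 23/12)*928 = (65947/34404)*928 = 15299704/8601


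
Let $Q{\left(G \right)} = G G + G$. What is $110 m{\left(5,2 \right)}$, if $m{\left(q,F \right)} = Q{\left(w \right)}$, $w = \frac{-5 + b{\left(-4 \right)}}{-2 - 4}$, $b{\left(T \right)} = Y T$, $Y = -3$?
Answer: $\frac{385}{18} \approx 21.389$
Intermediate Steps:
$b{\left(T \right)} = - 3 T$
$w = - \frac{7}{6}$ ($w = \frac{-5 - -12}{-2 - 4} = \frac{-5 + 12}{-6} = 7 \left(- \frac{1}{6}\right) = - \frac{7}{6} \approx -1.1667$)
$Q{\left(G \right)} = G + G^{2}$ ($Q{\left(G \right)} = G^{2} + G = G + G^{2}$)
$m{\left(q,F \right)} = \frac{7}{36}$ ($m{\left(q,F \right)} = - \frac{7 \left(1 - \frac{7}{6}\right)}{6} = \left(- \frac{7}{6}\right) \left(- \frac{1}{6}\right) = \frac{7}{36}$)
$110 m{\left(5,2 \right)} = 110 \cdot \frac{7}{36} = \frac{385}{18}$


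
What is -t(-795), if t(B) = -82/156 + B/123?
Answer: 22351/3198 ≈ 6.9891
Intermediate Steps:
t(B) = -41/78 + B/123 (t(B) = -82*1/156 + B*(1/123) = -41/78 + B/123)
-t(-795) = -(-41/78 + (1/123)*(-795)) = -(-41/78 - 265/41) = -1*(-22351/3198) = 22351/3198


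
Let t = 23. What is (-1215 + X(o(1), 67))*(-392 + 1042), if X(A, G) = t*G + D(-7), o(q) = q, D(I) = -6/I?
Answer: 1487200/7 ≈ 2.1246e+5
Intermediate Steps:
X(A, G) = 6/7 + 23*G (X(A, G) = 23*G - 6/(-7) = 23*G - 6*(-⅐) = 23*G + 6/7 = 6/7 + 23*G)
(-1215 + X(o(1), 67))*(-392 + 1042) = (-1215 + (6/7 + 23*67))*(-392 + 1042) = (-1215 + (6/7 + 1541))*650 = (-1215 + 10793/7)*650 = (2288/7)*650 = 1487200/7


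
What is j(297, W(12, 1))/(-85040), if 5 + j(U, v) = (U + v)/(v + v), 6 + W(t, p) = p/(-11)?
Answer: 387/1139536 ≈ 0.00033961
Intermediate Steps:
W(t, p) = -6 - p/11 (W(t, p) = -6 + p/(-11) = -6 + p*(-1/11) = -6 - p/11)
j(U, v) = -5 + (U + v)/(2*v) (j(U, v) = -5 + (U + v)/(v + v) = -5 + (U + v)/((2*v)) = -5 + (U + v)*(1/(2*v)) = -5 + (U + v)/(2*v))
j(297, W(12, 1))/(-85040) = ((297 - 9*(-6 - 1/11*1))/(2*(-6 - 1/11*1)))/(-85040) = ((297 - 9*(-6 - 1/11))/(2*(-6 - 1/11)))*(-1/85040) = ((297 - 9*(-67/11))/(2*(-67/11)))*(-1/85040) = ((½)*(-11/67)*(297 + 603/11))*(-1/85040) = ((½)*(-11/67)*(3870/11))*(-1/85040) = -1935/67*(-1/85040) = 387/1139536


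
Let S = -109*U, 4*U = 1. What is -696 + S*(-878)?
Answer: 46459/2 ≈ 23230.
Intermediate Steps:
U = ¼ (U = (¼)*1 = ¼ ≈ 0.25000)
S = -109/4 (S = -109*¼ = -109/4 ≈ -27.250)
-696 + S*(-878) = -696 - 109/4*(-878) = -696 + 47851/2 = 46459/2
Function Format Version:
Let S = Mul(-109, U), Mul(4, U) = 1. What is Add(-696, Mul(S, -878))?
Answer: Rational(46459, 2) ≈ 23230.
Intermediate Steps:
U = Rational(1, 4) (U = Mul(Rational(1, 4), 1) = Rational(1, 4) ≈ 0.25000)
S = Rational(-109, 4) (S = Mul(-109, Rational(1, 4)) = Rational(-109, 4) ≈ -27.250)
Add(-696, Mul(S, -878)) = Add(-696, Mul(Rational(-109, 4), -878)) = Add(-696, Rational(47851, 2)) = Rational(46459, 2)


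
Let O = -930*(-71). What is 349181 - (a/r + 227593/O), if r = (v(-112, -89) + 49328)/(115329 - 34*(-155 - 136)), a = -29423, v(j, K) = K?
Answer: 51057305894219/120416710 ≈ 4.2401e+5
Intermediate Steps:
r = 16413/41741 (r = (-89 + 49328)/(115329 - 34*(-155 - 136)) = 49239/(115329 - 34*(-291)) = 49239/(115329 + 9894) = 49239/125223 = 49239*(1/125223) = 16413/41741 ≈ 0.39321)
O = 66030
349181 - (a/r + 227593/O) = 349181 - (-29423/16413/41741 + 227593/66030) = 349181 - (-29423*41741/16413 + 227593*(1/66030)) = 349181 - (-1228145443/16413 + 227593/66030) = 349181 - 1*(-9010078679709/120416710) = 349181 + 9010078679709/120416710 = 51057305894219/120416710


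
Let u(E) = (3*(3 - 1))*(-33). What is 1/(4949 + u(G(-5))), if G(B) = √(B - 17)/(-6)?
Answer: 1/4751 ≈ 0.00021048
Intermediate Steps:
G(B) = -√(-17 + B)/6 (G(B) = √(-17 + B)*(-⅙) = -√(-17 + B)/6)
u(E) = -198 (u(E) = (3*2)*(-33) = 6*(-33) = -198)
1/(4949 + u(G(-5))) = 1/(4949 - 198) = 1/4751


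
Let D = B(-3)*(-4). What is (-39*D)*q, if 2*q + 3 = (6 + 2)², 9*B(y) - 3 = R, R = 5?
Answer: 12688/3 ≈ 4229.3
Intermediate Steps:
B(y) = 8/9 (B(y) = ⅓ + (⅑)*5 = ⅓ + 5/9 = 8/9)
q = 61/2 (q = -3/2 + (6 + 2)²/2 = -3/2 + (½)*8² = -3/2 + (½)*64 = -3/2 + 32 = 61/2 ≈ 30.500)
D = -32/9 (D = (8/9)*(-4) = -32/9 ≈ -3.5556)
(-39*D)*q = -39*(-32/9)*(61/2) = (416/3)*(61/2) = 12688/3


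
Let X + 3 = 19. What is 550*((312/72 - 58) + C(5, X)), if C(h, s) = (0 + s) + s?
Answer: -35750/3 ≈ -11917.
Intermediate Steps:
X = 16 (X = -3 + 19 = 16)
C(h, s) = 2*s (C(h, s) = s + s = 2*s)
550*((312/72 - 58) + C(5, X)) = 550*((312/72 - 58) + 2*16) = 550*((312*(1/72) - 58) + 32) = 550*((13/3 - 58) + 32) = 550*(-161/3 + 32) = 550*(-65/3) = -35750/3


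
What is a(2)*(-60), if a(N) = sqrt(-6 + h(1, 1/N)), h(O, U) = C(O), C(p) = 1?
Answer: -60*I*sqrt(5) ≈ -134.16*I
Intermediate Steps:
h(O, U) = 1
a(N) = I*sqrt(5) (a(N) = sqrt(-6 + 1) = sqrt(-5) = I*sqrt(5))
a(2)*(-60) = (I*sqrt(5))*(-60) = -60*I*sqrt(5)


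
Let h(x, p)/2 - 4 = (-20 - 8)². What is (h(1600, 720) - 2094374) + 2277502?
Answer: 184704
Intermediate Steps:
h(x, p) = 1576 (h(x, p) = 8 + 2*(-20 - 8)² = 8 + 2*(-28)² = 8 + 2*784 = 8 + 1568 = 1576)
(h(1600, 720) - 2094374) + 2277502 = (1576 - 2094374) + 2277502 = -2092798 + 2277502 = 184704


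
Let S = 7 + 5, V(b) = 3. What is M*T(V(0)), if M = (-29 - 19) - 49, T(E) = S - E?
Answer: -873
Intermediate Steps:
S = 12
T(E) = 12 - E
M = -97 (M = -48 - 49 = -97)
M*T(V(0)) = -97*(12 - 1*3) = -97*(12 - 3) = -97*9 = -873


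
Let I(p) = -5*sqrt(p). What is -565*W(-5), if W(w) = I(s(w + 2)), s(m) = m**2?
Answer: 8475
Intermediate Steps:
W(w) = -5*sqrt((2 + w)**2) (W(w) = -5*sqrt((w + 2)**2) = -5*sqrt((2 + w)**2))
-565*W(-5) = -(-2825)*sqrt((2 - 5)**2) = -(-2825)*sqrt((-3)**2) = -(-2825)*sqrt(9) = -(-2825)*3 = -565*(-15) = 8475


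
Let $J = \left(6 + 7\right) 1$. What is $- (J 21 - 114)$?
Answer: $-159$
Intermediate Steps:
$J = 13$ ($J = 13 \cdot 1 = 13$)
$- (J 21 - 114) = - (13 \cdot 21 - 114) = - (273 - 114) = \left(-1\right) 159 = -159$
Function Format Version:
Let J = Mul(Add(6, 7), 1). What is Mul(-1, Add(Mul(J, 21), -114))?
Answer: -159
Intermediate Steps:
J = 13 (J = Mul(13, 1) = 13)
Mul(-1, Add(Mul(J, 21), -114)) = Mul(-1, Add(Mul(13, 21), -114)) = Mul(-1, Add(273, -114)) = Mul(-1, 159) = -159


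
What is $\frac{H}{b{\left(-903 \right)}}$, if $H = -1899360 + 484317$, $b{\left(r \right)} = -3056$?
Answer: $\frac{1415043}{3056} \approx 463.04$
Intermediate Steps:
$H = -1415043$
$\frac{H}{b{\left(-903 \right)}} = - \frac{1415043}{-3056} = \left(-1415043\right) \left(- \frac{1}{3056}\right) = \frac{1415043}{3056}$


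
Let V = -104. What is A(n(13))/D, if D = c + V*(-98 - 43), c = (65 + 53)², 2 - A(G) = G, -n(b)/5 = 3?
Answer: 17/28588 ≈ 0.00059466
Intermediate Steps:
n(b) = -15 (n(b) = -5*3 = -15)
A(G) = 2 - G
c = 13924 (c = 118² = 13924)
D = 28588 (D = 13924 - 104*(-98 - 43) = 13924 - 104*(-141) = 13924 + 14664 = 28588)
A(n(13))/D = (2 - 1*(-15))/28588 = (2 + 15)*(1/28588) = 17*(1/28588) = 17/28588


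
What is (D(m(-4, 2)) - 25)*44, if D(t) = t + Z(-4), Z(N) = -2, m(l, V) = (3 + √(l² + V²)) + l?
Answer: -1232 + 88*√5 ≈ -1035.2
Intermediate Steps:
m(l, V) = 3 + l + √(V² + l²) (m(l, V) = (3 + √(V² + l²)) + l = 3 + l + √(V² + l²))
D(t) = -2 + t (D(t) = t - 2 = -2 + t)
(D(m(-4, 2)) - 25)*44 = ((-2 + (3 - 4 + √(2² + (-4)²))) - 25)*44 = ((-2 + (3 - 4 + √(4 + 16))) - 25)*44 = ((-2 + (3 - 4 + √20)) - 25)*44 = ((-2 + (3 - 4 + 2*√5)) - 25)*44 = ((-2 + (-1 + 2*√5)) - 25)*44 = ((-3 + 2*√5) - 25)*44 = (-28 + 2*√5)*44 = -1232 + 88*√5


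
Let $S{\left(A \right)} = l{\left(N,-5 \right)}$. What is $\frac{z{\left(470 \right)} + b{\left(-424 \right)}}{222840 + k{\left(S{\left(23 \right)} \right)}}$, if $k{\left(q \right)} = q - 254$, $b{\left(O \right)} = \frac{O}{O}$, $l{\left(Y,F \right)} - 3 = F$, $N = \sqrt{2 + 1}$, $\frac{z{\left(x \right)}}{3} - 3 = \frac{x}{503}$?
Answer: $\frac{805}{13994969} \approx 5.7521 \cdot 10^{-5}$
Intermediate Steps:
$z{\left(x \right)} = 9 + \frac{3 x}{503}$ ($z{\left(x \right)} = 9 + 3 \frac{x}{503} = 9 + \frac{3 x}{503}$)
$N = \sqrt{3} \approx 1.732$
$l{\left(Y,F \right)} = 3 + F$
$S{\left(A \right)} = -2$ ($S{\left(A \right)} = 3 - 5 = -2$)
$b{\left(O \right)} = 1$
$k{\left(q \right)} = -254 + q$
$\frac{z{\left(470 \right)} + b{\left(-424 \right)}}{222840 + k{\left(S{\left(23 \right)} \right)}} = \frac{\left(9 + \frac{3}{503} \cdot 470\right) + 1}{222840 - 256} = \frac{\left(9 + \frac{1410}{503}\right) + 1}{222840 - 256} = \frac{\frac{5937}{503} + 1}{222584} = \frac{6440}{503} \cdot \frac{1}{222584} = \frac{805}{13994969}$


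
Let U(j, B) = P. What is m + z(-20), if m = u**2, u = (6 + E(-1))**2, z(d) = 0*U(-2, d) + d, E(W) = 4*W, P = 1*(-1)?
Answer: -4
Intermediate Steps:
P = -1
U(j, B) = -1
z(d) = d (z(d) = 0*(-1) + d = 0 + d = d)
u = 4 (u = (6 + 4*(-1))**2 = (6 - 4)**2 = 2**2 = 4)
m = 16 (m = 4**2 = 16)
m + z(-20) = 16 - 20 = -4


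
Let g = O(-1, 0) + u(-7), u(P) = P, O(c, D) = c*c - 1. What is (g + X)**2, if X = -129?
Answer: 18496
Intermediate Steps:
O(c, D) = -1 + c**2 (O(c, D) = c**2 - 1 = -1 + c**2)
g = -7 (g = (-1 + (-1)**2) - 7 = (-1 + 1) - 7 = 0 - 7 = -7)
(g + X)**2 = (-7 - 129)**2 = (-136)**2 = 18496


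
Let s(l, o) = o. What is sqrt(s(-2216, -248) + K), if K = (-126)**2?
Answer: 2*sqrt(3907) ≈ 125.01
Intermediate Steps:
K = 15876
sqrt(s(-2216, -248) + K) = sqrt(-248 + 15876) = sqrt(15628) = 2*sqrt(3907)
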